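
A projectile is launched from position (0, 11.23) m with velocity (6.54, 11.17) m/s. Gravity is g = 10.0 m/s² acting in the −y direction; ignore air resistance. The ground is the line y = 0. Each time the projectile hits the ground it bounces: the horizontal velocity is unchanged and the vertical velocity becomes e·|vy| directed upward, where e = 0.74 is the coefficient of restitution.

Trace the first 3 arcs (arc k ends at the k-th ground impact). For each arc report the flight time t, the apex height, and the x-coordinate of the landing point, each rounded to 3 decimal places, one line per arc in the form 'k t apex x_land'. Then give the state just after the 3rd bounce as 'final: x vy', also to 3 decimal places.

1 2.986 17.468 19.529
2 2.766 9.566 37.621
3 2.047 5.238 51.009
final: 51.009 7.574

Arc 1: start y=11.230, vy=11.170 → t=2.986, apex=17.468, x_land=19.529, impact vy=-18.691
  bounce: vy ← 0.74·18.691 = 13.832
Arc 2: start y=0.000, vy=13.832 → t=2.766, apex=9.566, x_land=37.621, impact vy=-13.832
  bounce: vy ← 0.74·13.832 = 10.235
Arc 3: start y=0.000, vy=10.235 → t=2.047, apex=5.238, x_land=51.009, impact vy=-10.235
  bounce: vy ← 0.74·10.235 = 7.574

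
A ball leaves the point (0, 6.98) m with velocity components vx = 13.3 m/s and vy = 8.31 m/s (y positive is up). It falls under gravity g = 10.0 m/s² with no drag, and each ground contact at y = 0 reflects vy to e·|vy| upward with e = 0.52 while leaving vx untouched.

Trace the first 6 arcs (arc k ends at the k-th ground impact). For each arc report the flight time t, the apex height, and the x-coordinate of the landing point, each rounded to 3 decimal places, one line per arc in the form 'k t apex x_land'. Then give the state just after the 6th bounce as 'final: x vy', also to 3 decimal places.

Arc 1: start y=6.980, vy=8.310 → t=2.275, apex=10.433, x_land=30.264, impact vy=-14.445
  bounce: vy ← 0.52·14.445 = 7.511
Arc 2: start y=0.000, vy=7.511 → t=1.502, apex=2.821, x_land=50.244, impact vy=-7.511
  bounce: vy ← 0.52·7.511 = 3.906
Arc 3: start y=0.000, vy=3.906 → t=0.781, apex=0.763, x_land=60.634, impact vy=-3.906
  bounce: vy ← 0.52·3.906 = 2.031
Arc 4: start y=0.000, vy=2.031 → t=0.406, apex=0.206, x_land=66.037, impact vy=-2.031
  bounce: vy ← 0.52·2.031 = 1.056
Arc 5: start y=0.000, vy=1.056 → t=0.211, apex=0.056, x_land=68.846, impact vy=-1.056
  bounce: vy ← 0.52·1.056 = 0.549
Arc 6: start y=0.000, vy=0.549 → t=0.110, apex=0.015, x_land=70.307, impact vy=-0.549
  bounce: vy ← 0.52·0.549 = 0.286

1 2.275 10.433 30.264
2 1.502 2.821 50.244
3 0.781 0.763 60.634
4 0.406 0.206 66.037
5 0.211 0.056 68.846
6 0.110 0.015 70.307
final: 70.307 0.286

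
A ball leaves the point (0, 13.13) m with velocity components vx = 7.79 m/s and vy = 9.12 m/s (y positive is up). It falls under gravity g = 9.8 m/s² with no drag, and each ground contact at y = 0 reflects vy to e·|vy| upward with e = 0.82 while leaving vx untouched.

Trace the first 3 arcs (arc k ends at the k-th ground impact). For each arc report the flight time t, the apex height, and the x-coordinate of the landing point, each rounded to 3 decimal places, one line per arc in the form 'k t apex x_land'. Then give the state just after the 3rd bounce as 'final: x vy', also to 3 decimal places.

1 2.814 17.374 21.918
2 3.088 11.682 45.974
3 2.532 7.855 65.700
final: 65.700 10.175

Arc 1: start y=13.130, vy=9.120 → t=2.814, apex=17.374, x_land=21.918, impact vy=-18.453
  bounce: vy ← 0.82·18.453 = 15.132
Arc 2: start y=0.000, vy=15.132 → t=3.088, apex=11.682, x_land=45.974, impact vy=-15.132
  bounce: vy ← 0.82·15.132 = 12.408
Arc 3: start y=0.000, vy=12.408 → t=2.532, apex=7.855, x_land=65.700, impact vy=-12.408
  bounce: vy ← 0.82·12.408 = 10.175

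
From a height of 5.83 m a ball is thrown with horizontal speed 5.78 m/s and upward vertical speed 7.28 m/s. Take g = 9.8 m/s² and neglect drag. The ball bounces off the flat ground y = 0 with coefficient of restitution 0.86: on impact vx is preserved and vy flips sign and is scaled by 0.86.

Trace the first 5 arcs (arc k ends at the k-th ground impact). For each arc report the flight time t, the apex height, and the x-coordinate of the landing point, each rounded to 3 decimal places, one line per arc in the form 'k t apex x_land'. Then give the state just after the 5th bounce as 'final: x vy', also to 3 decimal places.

1 2.063 8.534 11.922
2 2.270 6.312 25.042
3 1.952 4.668 36.325
4 1.679 3.453 46.028
5 1.444 2.554 54.374
final: 54.374 6.084

Arc 1: start y=5.830, vy=7.280 → t=2.063, apex=8.534, x_land=11.922, impact vy=-12.933
  bounce: vy ← 0.86·12.933 = 11.123
Arc 2: start y=0.000, vy=11.123 → t=2.270, apex=6.312, x_land=25.042, impact vy=-11.123
  bounce: vy ← 0.86·11.123 = 9.565
Arc 3: start y=0.000, vy=9.565 → t=1.952, apex=4.668, x_land=36.325, impact vy=-9.565
  bounce: vy ← 0.86·9.565 = 8.226
Arc 4: start y=0.000, vy=8.226 → t=1.679, apex=3.453, x_land=46.028, impact vy=-8.226
  bounce: vy ← 0.86·8.226 = 7.075
Arc 5: start y=0.000, vy=7.075 → t=1.444, apex=2.554, x_land=54.374, impact vy=-7.075
  bounce: vy ← 0.86·7.075 = 6.084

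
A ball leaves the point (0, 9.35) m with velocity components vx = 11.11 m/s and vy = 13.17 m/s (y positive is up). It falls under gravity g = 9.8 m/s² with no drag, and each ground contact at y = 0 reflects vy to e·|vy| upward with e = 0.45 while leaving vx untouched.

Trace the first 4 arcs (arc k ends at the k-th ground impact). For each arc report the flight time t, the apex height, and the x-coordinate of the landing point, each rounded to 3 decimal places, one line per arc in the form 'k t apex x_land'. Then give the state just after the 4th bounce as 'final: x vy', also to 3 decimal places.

1 3.271 18.199 36.342
2 1.734 3.685 55.612
3 0.781 0.746 64.284
4 0.351 0.151 68.186
final: 68.186 0.774

Arc 1: start y=9.350, vy=13.170 → t=3.271, apex=18.199, x_land=36.342, impact vy=-18.887
  bounce: vy ← 0.45·18.887 = 8.499
Arc 2: start y=0.000, vy=8.499 → t=1.734, apex=3.685, x_land=55.612, impact vy=-8.499
  bounce: vy ← 0.45·8.499 = 3.825
Arc 3: start y=0.000, vy=3.825 → t=0.781, apex=0.746, x_land=64.284, impact vy=-3.825
  bounce: vy ← 0.45·3.825 = 1.721
Arc 4: start y=0.000, vy=1.721 → t=0.351, apex=0.151, x_land=68.186, impact vy=-1.721
  bounce: vy ← 0.45·1.721 = 0.774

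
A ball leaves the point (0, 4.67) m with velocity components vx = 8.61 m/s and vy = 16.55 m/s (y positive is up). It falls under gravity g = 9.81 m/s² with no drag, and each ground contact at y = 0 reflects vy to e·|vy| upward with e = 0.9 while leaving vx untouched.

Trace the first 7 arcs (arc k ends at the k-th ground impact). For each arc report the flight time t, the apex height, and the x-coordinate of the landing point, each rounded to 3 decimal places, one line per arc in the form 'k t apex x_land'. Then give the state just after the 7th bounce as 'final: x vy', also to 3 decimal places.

Arc 1: start y=4.670, vy=16.550 → t=3.636, apex=18.630, x_land=31.306, impact vy=-19.119
  bounce: vy ← 0.9·19.119 = 17.207
Arc 2: start y=0.000, vy=17.207 → t=3.508, apex=15.091, x_land=61.510, impact vy=-17.207
  bounce: vy ← 0.9·17.207 = 15.486
Arc 3: start y=0.000, vy=15.486 → t=3.157, apex=12.223, x_land=88.694, impact vy=-15.486
  bounce: vy ← 0.9·15.486 = 13.938
Arc 4: start y=0.000, vy=13.938 → t=2.842, apex=9.901, x_land=113.159, impact vy=-13.938
  bounce: vy ← 0.9·13.938 = 12.544
Arc 5: start y=0.000, vy=12.544 → t=2.557, apex=8.020, x_land=135.178, impact vy=-12.544
  bounce: vy ← 0.9·12.544 = 11.289
Arc 6: start y=0.000, vy=11.289 → t=2.302, apex=6.496, x_land=154.995, impact vy=-11.289
  bounce: vy ← 0.9·11.289 = 10.161
Arc 7: start y=0.000, vy=10.161 → t=2.071, apex=5.262, x_land=172.830, impact vy=-10.161
  bounce: vy ← 0.9·10.161 = 9.144

1 3.636 18.630 31.306
2 3.508 15.091 61.510
3 3.157 12.223 88.694
4 2.842 9.901 113.159
5 2.557 8.020 135.178
6 2.302 6.496 154.995
7 2.071 5.262 172.830
final: 172.830 9.144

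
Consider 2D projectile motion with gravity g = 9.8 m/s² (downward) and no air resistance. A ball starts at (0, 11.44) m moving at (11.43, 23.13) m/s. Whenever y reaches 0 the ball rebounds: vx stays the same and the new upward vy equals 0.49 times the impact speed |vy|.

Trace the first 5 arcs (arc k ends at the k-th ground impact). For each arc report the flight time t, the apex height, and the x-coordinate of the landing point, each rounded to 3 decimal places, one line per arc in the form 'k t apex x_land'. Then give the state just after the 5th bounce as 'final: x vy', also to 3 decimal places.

Arc 1: start y=11.440, vy=23.130 → t=5.172, apex=38.736, x_land=59.114, impact vy=-27.554
  bounce: vy ← 0.49·27.554 = 13.501
Arc 2: start y=0.000, vy=13.501 → t=2.755, apex=9.300, x_land=90.608, impact vy=-13.501
  bounce: vy ← 0.49·13.501 = 6.616
Arc 3: start y=0.000, vy=6.616 → t=1.350, apex=2.233, x_land=106.040, impact vy=-6.616
  bounce: vy ← 0.49·6.616 = 3.242
Arc 4: start y=0.000, vy=3.242 → t=0.662, apex=0.536, x_land=113.602, impact vy=-3.242
  bounce: vy ← 0.49·3.242 = 1.588
Arc 5: start y=0.000, vy=1.588 → t=0.324, apex=0.129, x_land=117.307, impact vy=-1.588
  bounce: vy ← 0.49·1.588 = 0.778

1 5.172 38.736 59.114
2 2.755 9.300 90.608
3 1.350 2.233 106.040
4 0.662 0.536 113.602
5 0.324 0.129 117.307
final: 117.307 0.778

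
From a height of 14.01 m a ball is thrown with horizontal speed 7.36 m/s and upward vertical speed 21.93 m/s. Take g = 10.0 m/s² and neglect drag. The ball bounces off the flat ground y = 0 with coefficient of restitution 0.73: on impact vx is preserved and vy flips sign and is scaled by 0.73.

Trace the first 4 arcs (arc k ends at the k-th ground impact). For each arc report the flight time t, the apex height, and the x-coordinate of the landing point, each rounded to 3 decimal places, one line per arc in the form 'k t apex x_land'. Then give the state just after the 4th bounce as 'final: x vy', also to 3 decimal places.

1 4.952 38.056 36.446
2 4.028 20.280 66.091
3 2.940 10.807 87.732
4 2.146 5.759 103.530
final: 103.530 7.835

Arc 1: start y=14.010, vy=21.930 → t=4.952, apex=38.056, x_land=36.446, impact vy=-27.588
  bounce: vy ← 0.73·27.588 = 20.140
Arc 2: start y=0.000, vy=20.140 → t=4.028, apex=20.280, x_land=66.091, impact vy=-20.140
  bounce: vy ← 0.73·20.140 = 14.702
Arc 3: start y=0.000, vy=14.702 → t=2.940, apex=10.807, x_land=87.732, impact vy=-14.702
  bounce: vy ← 0.73·14.702 = 10.732
Arc 4: start y=0.000, vy=10.732 → t=2.146, apex=5.759, x_land=103.530, impact vy=-10.732
  bounce: vy ← 0.73·10.732 = 7.835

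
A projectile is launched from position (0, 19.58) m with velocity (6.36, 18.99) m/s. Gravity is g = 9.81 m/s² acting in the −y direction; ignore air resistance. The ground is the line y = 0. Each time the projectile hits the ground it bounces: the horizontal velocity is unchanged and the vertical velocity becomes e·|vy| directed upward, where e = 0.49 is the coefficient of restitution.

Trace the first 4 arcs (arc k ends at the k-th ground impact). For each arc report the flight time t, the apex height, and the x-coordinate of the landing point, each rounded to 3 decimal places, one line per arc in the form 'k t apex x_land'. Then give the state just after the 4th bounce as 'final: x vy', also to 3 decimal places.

1 4.718 37.960 30.005
2 2.726 9.114 47.344
3 1.336 2.188 55.840
4 0.655 0.525 60.003
final: 60.003 1.573

Arc 1: start y=19.580, vy=18.990 → t=4.718, apex=37.960, x_land=30.005, impact vy=-27.291
  bounce: vy ← 0.49·27.291 = 13.372
Arc 2: start y=0.000, vy=13.372 → t=2.726, apex=9.114, x_land=47.344, impact vy=-13.372
  bounce: vy ← 0.49·13.372 = 6.552
Arc 3: start y=0.000, vy=6.552 → t=1.336, apex=2.188, x_land=55.840, impact vy=-6.552
  bounce: vy ← 0.49·6.552 = 3.211
Arc 4: start y=0.000, vy=3.211 → t=0.655, apex=0.525, x_land=60.003, impact vy=-3.211
  bounce: vy ← 0.49·3.211 = 1.573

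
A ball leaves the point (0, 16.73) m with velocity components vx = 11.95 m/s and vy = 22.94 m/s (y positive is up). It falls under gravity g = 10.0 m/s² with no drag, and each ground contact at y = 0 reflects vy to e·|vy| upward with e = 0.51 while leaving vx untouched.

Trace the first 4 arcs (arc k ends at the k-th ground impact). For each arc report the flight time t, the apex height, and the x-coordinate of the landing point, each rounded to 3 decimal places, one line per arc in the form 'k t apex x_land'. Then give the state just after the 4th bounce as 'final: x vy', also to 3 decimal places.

1 5.228 43.042 62.475
2 2.993 11.195 98.237
3 1.526 2.912 116.476
4 0.778 0.757 125.778
final: 125.778 1.985

Arc 1: start y=16.730, vy=22.940 → t=5.228, apex=43.042, x_land=62.475, impact vy=-29.340
  bounce: vy ← 0.51·29.340 = 14.963
Arc 2: start y=0.000, vy=14.963 → t=2.993, apex=11.195, x_land=98.237, impact vy=-14.963
  bounce: vy ← 0.51·14.963 = 7.631
Arc 3: start y=0.000, vy=7.631 → t=1.526, apex=2.912, x_land=116.476, impact vy=-7.631
  bounce: vy ← 0.51·7.631 = 3.892
Arc 4: start y=0.000, vy=3.892 → t=0.778, apex=0.757, x_land=125.778, impact vy=-3.892
  bounce: vy ← 0.51·3.892 = 1.985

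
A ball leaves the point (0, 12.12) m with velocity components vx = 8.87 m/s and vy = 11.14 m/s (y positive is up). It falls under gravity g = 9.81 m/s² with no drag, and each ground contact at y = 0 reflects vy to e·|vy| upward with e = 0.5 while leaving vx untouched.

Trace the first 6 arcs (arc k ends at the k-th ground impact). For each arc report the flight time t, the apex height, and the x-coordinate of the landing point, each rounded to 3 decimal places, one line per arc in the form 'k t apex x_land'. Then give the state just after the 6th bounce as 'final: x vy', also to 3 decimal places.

Arc 1: start y=12.120, vy=11.140 → t=3.075, apex=18.445, x_land=27.273, impact vy=-19.024
  bounce: vy ← 0.5·19.024 = 9.512
Arc 2: start y=0.000, vy=9.512 → t=1.939, apex=4.611, x_land=44.474, impact vy=-9.512
  bounce: vy ← 0.5·9.512 = 4.756
Arc 3: start y=0.000, vy=4.756 → t=0.970, apex=1.153, x_land=53.074, impact vy=-4.756
  bounce: vy ← 0.5·4.756 = 2.378
Arc 4: start y=0.000, vy=2.378 → t=0.485, apex=0.288, x_land=57.374, impact vy=-2.378
  bounce: vy ← 0.5·2.378 = 1.189
Arc 5: start y=0.000, vy=1.189 → t=0.242, apex=0.072, x_land=59.524, impact vy=-1.189
  bounce: vy ← 0.5·1.189 = 0.594
Arc 6: start y=0.000, vy=0.594 → t=0.121, apex=0.018, x_land=60.600, impact vy=-0.594
  bounce: vy ← 0.5·0.594 = 0.297

1 3.075 18.445 27.273
2 1.939 4.611 44.474
3 0.970 1.153 53.074
4 0.485 0.288 57.374
5 0.242 0.072 59.524
6 0.121 0.018 60.600
final: 60.600 0.297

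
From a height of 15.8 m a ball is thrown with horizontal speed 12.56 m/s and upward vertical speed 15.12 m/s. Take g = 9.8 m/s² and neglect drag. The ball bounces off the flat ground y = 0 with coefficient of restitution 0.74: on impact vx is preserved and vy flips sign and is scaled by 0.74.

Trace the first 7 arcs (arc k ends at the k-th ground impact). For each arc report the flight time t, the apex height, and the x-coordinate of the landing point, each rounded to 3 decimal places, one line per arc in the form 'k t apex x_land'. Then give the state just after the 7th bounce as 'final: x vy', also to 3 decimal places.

1 3.910 27.464 49.114
2 3.504 15.039 93.122
3 2.593 8.236 125.688
4 1.919 4.510 149.787
5 1.420 2.470 167.620
6 1.051 1.352 180.817
7 0.778 0.741 190.583
final: 190.583 2.819

Arc 1: start y=15.800, vy=15.120 → t=3.910, apex=27.464, x_land=49.114, impact vy=-23.201
  bounce: vy ← 0.74·23.201 = 17.169
Arc 2: start y=0.000, vy=17.169 → t=3.504, apex=15.039, x_land=93.122, impact vy=-17.169
  bounce: vy ← 0.74·17.169 = 12.705
Arc 3: start y=0.000, vy=12.705 → t=2.593, apex=8.236, x_land=125.688, impact vy=-12.705
  bounce: vy ← 0.74·12.705 = 9.402
Arc 4: start y=0.000, vy=9.402 → t=1.919, apex=4.510, x_land=149.787, impact vy=-9.402
  bounce: vy ← 0.74·9.402 = 6.957
Arc 5: start y=0.000, vy=6.957 → t=1.420, apex=2.470, x_land=167.620, impact vy=-6.957
  bounce: vy ← 0.74·6.957 = 5.148
Arc 6: start y=0.000, vy=5.148 → t=1.051, apex=1.352, x_land=180.817, impact vy=-5.148
  bounce: vy ← 0.74·5.148 = 3.810
Arc 7: start y=0.000, vy=3.810 → t=0.778, apex=0.741, x_land=190.583, impact vy=-3.810
  bounce: vy ← 0.74·3.810 = 2.819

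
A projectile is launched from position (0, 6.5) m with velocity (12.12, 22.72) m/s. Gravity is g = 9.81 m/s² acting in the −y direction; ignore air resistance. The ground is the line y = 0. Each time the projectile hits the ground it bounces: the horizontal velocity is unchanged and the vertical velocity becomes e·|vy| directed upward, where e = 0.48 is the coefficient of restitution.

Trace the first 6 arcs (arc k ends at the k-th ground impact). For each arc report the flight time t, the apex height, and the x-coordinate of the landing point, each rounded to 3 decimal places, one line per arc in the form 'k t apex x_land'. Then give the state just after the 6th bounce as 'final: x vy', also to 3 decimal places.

Arc 1: start y=6.500, vy=22.720 → t=4.902, apex=32.810, x_land=59.416, impact vy=-25.372
  bounce: vy ← 0.48·25.372 = 12.178
Arc 2: start y=0.000, vy=12.178 → t=2.483, apex=7.559, x_land=89.509, impact vy=-12.178
  bounce: vy ← 0.48·12.178 = 5.846
Arc 3: start y=0.000, vy=5.846 → t=1.192, apex=1.742, x_land=103.953, impact vy=-5.846
  bounce: vy ← 0.48·5.846 = 2.806
Arc 4: start y=0.000, vy=2.806 → t=0.572, apex=0.401, x_land=110.886, impact vy=-2.806
  bounce: vy ← 0.48·2.806 = 1.347
Arc 5: start y=0.000, vy=1.347 → t=0.275, apex=0.092, x_land=114.214, impact vy=-1.347
  bounce: vy ← 0.48·1.347 = 0.646
Arc 6: start y=0.000, vy=0.646 → t=0.132, apex=0.021, x_land=115.812, impact vy=-0.646
  bounce: vy ← 0.48·0.646 = 0.310

1 4.902 32.810 59.416
2 2.483 7.559 89.509
3 1.192 1.742 103.953
4 0.572 0.401 110.886
5 0.275 0.092 114.214
6 0.132 0.021 115.812
final: 115.812 0.310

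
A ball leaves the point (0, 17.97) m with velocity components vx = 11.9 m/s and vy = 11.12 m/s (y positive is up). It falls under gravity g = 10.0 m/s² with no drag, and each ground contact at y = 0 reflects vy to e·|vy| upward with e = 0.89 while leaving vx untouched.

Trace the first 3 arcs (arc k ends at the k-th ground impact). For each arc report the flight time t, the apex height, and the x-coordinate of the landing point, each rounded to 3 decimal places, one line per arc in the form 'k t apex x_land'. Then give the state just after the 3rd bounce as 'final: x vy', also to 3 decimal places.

Arc 1: start y=17.970, vy=11.120 → t=3.310, apex=24.153, x_land=39.387, impact vy=-21.978
  bounce: vy ← 0.89·21.978 = 19.561
Arc 2: start y=0.000, vy=19.561 → t=3.912, apex=19.131, x_land=85.942, impact vy=-19.561
  bounce: vy ← 0.89·19.561 = 17.409
Arc 3: start y=0.000, vy=17.409 → t=3.482, apex=15.154, x_land=127.376, impact vy=-17.409
  bounce: vy ← 0.89·17.409 = 15.494

1 3.310 24.153 39.387
2 3.912 19.131 85.942
3 3.482 15.154 127.376
final: 127.376 15.494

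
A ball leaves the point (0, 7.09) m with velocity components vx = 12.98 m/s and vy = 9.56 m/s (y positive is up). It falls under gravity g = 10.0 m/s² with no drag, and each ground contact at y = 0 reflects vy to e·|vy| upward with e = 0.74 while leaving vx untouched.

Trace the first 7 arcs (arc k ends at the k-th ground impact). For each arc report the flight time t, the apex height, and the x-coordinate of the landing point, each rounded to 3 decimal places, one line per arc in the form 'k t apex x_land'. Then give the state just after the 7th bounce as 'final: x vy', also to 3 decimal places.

1 2.483 11.660 32.230
2 2.260 6.385 61.566
3 1.672 3.496 83.274
4 1.238 1.915 99.338
5 0.916 1.048 111.226
6 0.678 0.574 120.023
7 0.502 0.314 126.532
final: 126.532 1.856

Arc 1: start y=7.090, vy=9.560 → t=2.483, apex=11.660, x_land=32.230, impact vy=-15.271
  bounce: vy ← 0.74·15.271 = 11.300
Arc 2: start y=0.000, vy=11.300 → t=2.260, apex=6.385, x_land=61.566, impact vy=-11.300
  bounce: vy ← 0.74·11.300 = 8.362
Arc 3: start y=0.000, vy=8.362 → t=1.672, apex=3.496, x_land=83.274, impact vy=-8.362
  bounce: vy ← 0.74·8.362 = 6.188
Arc 4: start y=0.000, vy=6.188 → t=1.238, apex=1.915, x_land=99.338, impact vy=-6.188
  bounce: vy ← 0.74·6.188 = 4.579
Arc 5: start y=0.000, vy=4.579 → t=0.916, apex=1.048, x_land=111.226, impact vy=-4.579
  bounce: vy ← 0.74·4.579 = 3.389
Arc 6: start y=0.000, vy=3.389 → t=0.678, apex=0.574, x_land=120.023, impact vy=-3.389
  bounce: vy ← 0.74·3.389 = 2.508
Arc 7: start y=0.000, vy=2.508 → t=0.502, apex=0.314, x_land=126.532, impact vy=-2.508
  bounce: vy ← 0.74·2.508 = 1.856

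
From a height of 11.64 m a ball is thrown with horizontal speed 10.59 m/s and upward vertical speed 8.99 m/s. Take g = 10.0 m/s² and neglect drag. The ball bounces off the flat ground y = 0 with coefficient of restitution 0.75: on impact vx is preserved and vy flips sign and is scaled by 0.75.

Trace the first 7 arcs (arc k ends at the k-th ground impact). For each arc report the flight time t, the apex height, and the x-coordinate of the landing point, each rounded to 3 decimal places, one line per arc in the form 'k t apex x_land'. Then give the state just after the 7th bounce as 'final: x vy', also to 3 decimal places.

Arc 1: start y=11.640, vy=8.990 → t=2.670, apex=15.681, x_land=28.275, impact vy=-17.709
  bounce: vy ← 0.75·17.709 = 13.282
Arc 2: start y=0.000, vy=13.282 → t=2.656, apex=8.821, x_land=56.406, impact vy=-13.282
  bounce: vy ← 0.75·13.282 = 9.961
Arc 3: start y=0.000, vy=9.961 → t=1.992, apex=4.962, x_land=77.504, impact vy=-9.961
  bounce: vy ← 0.75·9.961 = 7.471
Arc 4: start y=0.000, vy=7.471 → t=1.494, apex=2.791, x_land=93.328, impact vy=-7.471
  bounce: vy ← 0.75·7.471 = 5.603
Arc 5: start y=0.000, vy=5.603 → t=1.121, apex=1.570, x_land=105.196, impact vy=-5.603
  bounce: vy ← 0.75·5.603 = 4.203
Arc 6: start y=0.000, vy=4.203 → t=0.841, apex=0.883, x_land=114.097, impact vy=-4.203
  bounce: vy ← 0.75·4.203 = 3.152
Arc 7: start y=0.000, vy=3.152 → t=0.630, apex=0.497, x_land=120.773, impact vy=-3.152
  bounce: vy ← 0.75·3.152 = 2.364

1 2.670 15.681 28.275
2 2.656 8.821 56.406
3 1.992 4.962 77.504
4 1.494 2.791 93.328
5 1.121 1.570 105.196
6 0.841 0.883 114.097
7 0.630 0.497 120.773
final: 120.773 2.364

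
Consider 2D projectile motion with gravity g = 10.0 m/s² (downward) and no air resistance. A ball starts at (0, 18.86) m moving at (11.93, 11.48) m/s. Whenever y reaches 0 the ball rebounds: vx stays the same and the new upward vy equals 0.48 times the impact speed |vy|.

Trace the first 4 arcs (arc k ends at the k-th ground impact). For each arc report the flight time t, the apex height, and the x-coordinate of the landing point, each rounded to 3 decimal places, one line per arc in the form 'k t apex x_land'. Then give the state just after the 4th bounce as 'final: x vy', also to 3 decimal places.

1 3.404 25.450 40.611
2 2.166 5.864 66.449
3 1.040 1.351 78.852
4 0.499 0.311 84.805
final: 84.805 1.198

Arc 1: start y=18.860, vy=11.480 → t=3.404, apex=25.450, x_land=40.611, impact vy=-22.561
  bounce: vy ← 0.48·22.561 = 10.829
Arc 2: start y=0.000, vy=10.829 → t=2.166, apex=5.864, x_land=66.449, impact vy=-10.829
  bounce: vy ← 0.48·10.829 = 5.198
Arc 3: start y=0.000, vy=5.198 → t=1.040, apex=1.351, x_land=78.852, impact vy=-5.198
  bounce: vy ← 0.48·5.198 = 2.495
Arc 4: start y=0.000, vy=2.495 → t=0.499, apex=0.311, x_land=84.805, impact vy=-2.495
  bounce: vy ← 0.48·2.495 = 1.198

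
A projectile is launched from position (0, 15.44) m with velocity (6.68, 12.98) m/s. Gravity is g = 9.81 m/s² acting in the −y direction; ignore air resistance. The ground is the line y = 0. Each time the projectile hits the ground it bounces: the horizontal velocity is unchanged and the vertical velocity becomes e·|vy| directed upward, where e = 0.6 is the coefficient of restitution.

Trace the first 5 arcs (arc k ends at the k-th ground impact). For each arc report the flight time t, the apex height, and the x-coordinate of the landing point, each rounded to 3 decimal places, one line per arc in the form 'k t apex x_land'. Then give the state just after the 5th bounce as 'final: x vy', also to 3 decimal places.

1 3.536 24.027 23.623
2 2.656 8.650 41.365
3 1.594 3.114 52.009
4 0.956 1.121 58.396
5 0.574 0.404 62.229
final: 62.229 1.688

Arc 1: start y=15.440, vy=12.980 → t=3.536, apex=24.027, x_land=23.623, impact vy=-21.712
  bounce: vy ← 0.6·21.712 = 13.027
Arc 2: start y=0.000, vy=13.027 → t=2.656, apex=8.650, x_land=41.365, impact vy=-13.027
  bounce: vy ← 0.6·13.027 = 7.816
Arc 3: start y=0.000, vy=7.816 → t=1.594, apex=3.114, x_land=52.009, impact vy=-7.816
  bounce: vy ← 0.6·7.816 = 4.690
Arc 4: start y=0.000, vy=4.690 → t=0.956, apex=1.121, x_land=58.396, impact vy=-4.690
  bounce: vy ← 0.6·4.690 = 2.814
Arc 5: start y=0.000, vy=2.814 → t=0.574, apex=0.404, x_land=62.229, impact vy=-2.814
  bounce: vy ← 0.6·2.814 = 1.688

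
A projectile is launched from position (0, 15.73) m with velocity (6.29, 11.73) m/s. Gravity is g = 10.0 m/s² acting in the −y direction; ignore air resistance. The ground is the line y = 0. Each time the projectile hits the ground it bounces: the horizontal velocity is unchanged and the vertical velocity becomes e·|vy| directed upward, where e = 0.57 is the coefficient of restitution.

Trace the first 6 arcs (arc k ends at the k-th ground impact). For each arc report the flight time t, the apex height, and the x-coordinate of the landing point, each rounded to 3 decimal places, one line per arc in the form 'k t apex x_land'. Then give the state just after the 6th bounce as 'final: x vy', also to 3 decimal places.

1 3.299 22.610 20.754
2 2.424 7.346 36.002
3 1.382 2.387 44.693
4 0.788 0.775 49.647
5 0.449 0.252 52.471
6 0.256 0.082 54.081
final: 54.081 0.729

Arc 1: start y=15.730, vy=11.730 → t=3.299, apex=22.610, x_land=20.754, impact vy=-21.265
  bounce: vy ← 0.57·21.265 = 12.121
Arc 2: start y=0.000, vy=12.121 → t=2.424, apex=7.346, x_land=36.002, impact vy=-12.121
  bounce: vy ← 0.57·12.121 = 6.909
Arc 3: start y=0.000, vy=6.909 → t=1.382, apex=2.387, x_land=44.693, impact vy=-6.909
  bounce: vy ← 0.57·6.909 = 3.938
Arc 4: start y=0.000, vy=3.938 → t=0.788, apex=0.775, x_land=49.647, impact vy=-3.938
  bounce: vy ← 0.57·3.938 = 2.245
Arc 5: start y=0.000, vy=2.245 → t=0.449, apex=0.252, x_land=52.471, impact vy=-2.245
  bounce: vy ← 0.57·2.245 = 1.279
Arc 6: start y=0.000, vy=1.279 → t=0.256, apex=0.082, x_land=54.081, impact vy=-1.279
  bounce: vy ← 0.57·1.279 = 0.729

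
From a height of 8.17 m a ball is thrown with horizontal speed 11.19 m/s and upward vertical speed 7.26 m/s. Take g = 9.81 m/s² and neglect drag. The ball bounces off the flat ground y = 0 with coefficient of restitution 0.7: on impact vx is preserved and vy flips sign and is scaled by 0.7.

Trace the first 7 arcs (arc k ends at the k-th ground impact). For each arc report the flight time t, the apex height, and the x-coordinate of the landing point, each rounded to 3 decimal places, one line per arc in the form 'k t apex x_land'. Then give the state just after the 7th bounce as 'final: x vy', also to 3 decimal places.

1 2.228 10.856 24.929
2 2.083 5.320 48.236
3 1.458 2.607 64.550
4 1.021 1.277 75.971
5 0.714 0.626 83.965
6 0.500 0.307 89.561
7 0.350 0.150 93.478
final: 93.478 1.202

Arc 1: start y=8.170, vy=7.260 → t=2.228, apex=10.856, x_land=24.929, impact vy=-14.595
  bounce: vy ← 0.7·14.595 = 10.216
Arc 2: start y=0.000, vy=10.216 → t=2.083, apex=5.320, x_land=48.236, impact vy=-10.216
  bounce: vy ← 0.7·10.216 = 7.151
Arc 3: start y=0.000, vy=7.151 → t=1.458, apex=2.607, x_land=64.550, impact vy=-7.151
  bounce: vy ← 0.7·7.151 = 5.006
Arc 4: start y=0.000, vy=5.006 → t=1.021, apex=1.277, x_land=75.971, impact vy=-5.006
  bounce: vy ← 0.7·5.006 = 3.504
Arc 5: start y=0.000, vy=3.504 → t=0.714, apex=0.626, x_land=83.965, impact vy=-3.504
  bounce: vy ← 0.7·3.504 = 2.453
Arc 6: start y=0.000, vy=2.453 → t=0.500, apex=0.307, x_land=89.561, impact vy=-2.453
  bounce: vy ← 0.7·2.453 = 1.717
Arc 7: start y=0.000, vy=1.717 → t=0.350, apex=0.150, x_land=93.478, impact vy=-1.717
  bounce: vy ← 0.7·1.717 = 1.202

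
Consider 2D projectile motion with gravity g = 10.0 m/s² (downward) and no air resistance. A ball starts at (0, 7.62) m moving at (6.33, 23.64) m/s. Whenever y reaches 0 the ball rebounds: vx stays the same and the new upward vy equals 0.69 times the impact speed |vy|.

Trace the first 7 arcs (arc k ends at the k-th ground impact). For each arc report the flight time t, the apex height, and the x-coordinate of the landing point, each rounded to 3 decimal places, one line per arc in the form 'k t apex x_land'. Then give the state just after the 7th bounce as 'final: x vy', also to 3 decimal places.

1 5.031 35.562 31.846
2 3.680 16.931 55.142
3 2.539 8.061 71.217
4 1.752 3.838 82.309
5 1.209 1.827 89.962
6 0.834 0.870 95.243
7 0.576 0.414 98.886
final: 98.886 1.986

Arc 1: start y=7.620, vy=23.640 → t=5.031, apex=35.562, x_land=31.846, impact vy=-26.669
  bounce: vy ← 0.69·26.669 = 18.402
Arc 2: start y=0.000, vy=18.402 → t=3.680, apex=16.931, x_land=55.142, impact vy=-18.402
  bounce: vy ← 0.69·18.402 = 12.697
Arc 3: start y=0.000, vy=12.697 → t=2.539, apex=8.061, x_land=71.217, impact vy=-12.697
  bounce: vy ← 0.69·12.697 = 8.761
Arc 4: start y=0.000, vy=8.761 → t=1.752, apex=3.838, x_land=82.309, impact vy=-8.761
  bounce: vy ← 0.69·8.761 = 6.045
Arc 5: start y=0.000, vy=6.045 → t=1.209, apex=1.827, x_land=89.962, impact vy=-6.045
  bounce: vy ← 0.69·6.045 = 4.171
Arc 6: start y=0.000, vy=4.171 → t=0.834, apex=0.870, x_land=95.243, impact vy=-4.171
  bounce: vy ← 0.69·4.171 = 2.878
Arc 7: start y=0.000, vy=2.878 → t=0.576, apex=0.414, x_land=98.886, impact vy=-2.878
  bounce: vy ← 0.69·2.878 = 1.986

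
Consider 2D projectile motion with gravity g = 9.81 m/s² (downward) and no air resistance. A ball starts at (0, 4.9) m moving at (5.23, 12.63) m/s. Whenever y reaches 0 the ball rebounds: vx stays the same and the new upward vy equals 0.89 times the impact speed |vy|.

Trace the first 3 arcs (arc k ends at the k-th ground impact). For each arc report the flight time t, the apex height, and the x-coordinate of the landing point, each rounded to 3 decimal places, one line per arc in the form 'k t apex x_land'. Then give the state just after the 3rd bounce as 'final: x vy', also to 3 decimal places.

1 2.917 13.030 15.258
2 2.901 10.321 30.431
3 2.582 8.176 43.935
final: 43.935 11.272

Arc 1: start y=4.900, vy=12.630 → t=2.917, apex=13.030, x_land=15.258, impact vy=-15.989
  bounce: vy ← 0.89·15.989 = 14.230
Arc 2: start y=0.000, vy=14.230 → t=2.901, apex=10.321, x_land=30.431, impact vy=-14.230
  bounce: vy ← 0.89·14.230 = 12.665
Arc 3: start y=0.000, vy=12.665 → t=2.582, apex=8.176, x_land=43.935, impact vy=-12.665
  bounce: vy ← 0.89·12.665 = 11.272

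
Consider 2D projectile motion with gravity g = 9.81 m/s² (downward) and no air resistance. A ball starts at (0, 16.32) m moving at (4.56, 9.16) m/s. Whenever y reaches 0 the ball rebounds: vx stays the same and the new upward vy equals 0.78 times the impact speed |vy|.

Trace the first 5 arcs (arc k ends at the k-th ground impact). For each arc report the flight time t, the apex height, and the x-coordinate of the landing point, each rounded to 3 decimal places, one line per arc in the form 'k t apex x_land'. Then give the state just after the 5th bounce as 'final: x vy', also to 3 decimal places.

Arc 1: start y=16.320, vy=9.160 → t=2.983, apex=20.597, x_land=13.602, impact vy=-20.102
  bounce: vy ← 0.78·20.102 = 15.680
Arc 2: start y=0.000, vy=15.680 → t=3.197, apex=12.531, x_land=28.179, impact vy=-15.680
  bounce: vy ← 0.78·15.680 = 12.230
Arc 3: start y=0.000, vy=12.230 → t=2.493, apex=7.624, x_land=39.549, impact vy=-12.230
  bounce: vy ← 0.78·12.230 = 9.540
Arc 4: start y=0.000, vy=9.540 → t=1.945, apex=4.638, x_land=48.418, impact vy=-9.540
  bounce: vy ← 0.78·9.540 = 7.441
Arc 5: start y=0.000, vy=7.441 → t=1.517, apex=2.822, x_land=55.335, impact vy=-7.441
  bounce: vy ← 0.78·7.441 = 5.804

1 2.983 20.597 13.602
2 3.197 12.531 28.179
3 2.493 7.624 39.549
4 1.945 4.638 48.418
5 1.517 2.822 55.335
final: 55.335 5.804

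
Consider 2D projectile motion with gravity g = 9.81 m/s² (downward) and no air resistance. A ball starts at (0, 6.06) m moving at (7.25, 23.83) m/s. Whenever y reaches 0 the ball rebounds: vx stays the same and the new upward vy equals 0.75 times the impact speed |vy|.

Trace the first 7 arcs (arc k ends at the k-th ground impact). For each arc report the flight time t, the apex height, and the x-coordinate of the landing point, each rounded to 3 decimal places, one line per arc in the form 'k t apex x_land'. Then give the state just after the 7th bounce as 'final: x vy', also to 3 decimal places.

1 5.101 35.003 36.979
2 4.007 19.689 66.030
3 3.005 11.075 87.819
4 2.254 6.230 104.160
5 1.690 3.504 116.416
6 1.268 1.971 125.608
7 0.951 1.109 132.502
final: 132.502 3.498

Arc 1: start y=6.060, vy=23.830 → t=5.101, apex=35.003, x_land=36.979, impact vy=-26.206
  bounce: vy ← 0.75·26.206 = 19.655
Arc 2: start y=0.000, vy=19.655 → t=4.007, apex=19.689, x_land=66.030, impact vy=-19.655
  bounce: vy ← 0.75·19.655 = 14.741
Arc 3: start y=0.000, vy=14.741 → t=3.005, apex=11.075, x_land=87.819, impact vy=-14.741
  bounce: vy ← 0.75·14.741 = 11.056
Arc 4: start y=0.000, vy=11.056 → t=2.254, apex=6.230, x_land=104.160, impact vy=-11.056
  bounce: vy ← 0.75·11.056 = 8.292
Arc 5: start y=0.000, vy=8.292 → t=1.690, apex=3.504, x_land=116.416, impact vy=-8.292
  bounce: vy ← 0.75·8.292 = 6.219
Arc 6: start y=0.000, vy=6.219 → t=1.268, apex=1.971, x_land=125.608, impact vy=-6.219
  bounce: vy ← 0.75·6.219 = 4.664
Arc 7: start y=0.000, vy=4.664 → t=0.951, apex=1.109, x_land=132.502, impact vy=-4.664
  bounce: vy ← 0.75·4.664 = 3.498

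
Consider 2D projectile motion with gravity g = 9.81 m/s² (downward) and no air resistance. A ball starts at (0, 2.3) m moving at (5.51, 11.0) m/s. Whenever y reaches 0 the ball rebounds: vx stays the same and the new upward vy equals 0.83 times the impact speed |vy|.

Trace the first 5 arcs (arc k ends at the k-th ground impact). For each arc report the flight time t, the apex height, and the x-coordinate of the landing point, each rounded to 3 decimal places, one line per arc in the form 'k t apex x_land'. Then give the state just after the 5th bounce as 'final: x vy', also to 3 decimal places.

Arc 1: start y=2.300, vy=11.000 → t=2.435, apex=8.467, x_land=13.418, impact vy=-12.889
  bounce: vy ← 0.83·12.889 = 10.698
Arc 2: start y=0.000, vy=10.698 → t=2.181, apex=5.833, x_land=25.435, impact vy=-10.698
  bounce: vy ← 0.83·10.698 = 8.879
Arc 3: start y=0.000, vy=8.879 → t=1.810, apex=4.018, x_land=35.410, impact vy=-8.879
  bounce: vy ← 0.83·8.879 = 7.370
Arc 4: start y=0.000, vy=7.370 → t=1.502, apex=2.768, x_land=43.688, impact vy=-7.370
  bounce: vy ← 0.83·7.370 = 6.117
Arc 5: start y=0.000, vy=6.117 → t=1.247, apex=1.907, x_land=50.560, impact vy=-6.117
  bounce: vy ← 0.83·6.117 = 5.077

1 2.435 8.467 13.418
2 2.181 5.833 25.435
3 1.810 4.018 35.410
4 1.502 2.768 43.688
5 1.247 1.907 50.560
final: 50.560 5.077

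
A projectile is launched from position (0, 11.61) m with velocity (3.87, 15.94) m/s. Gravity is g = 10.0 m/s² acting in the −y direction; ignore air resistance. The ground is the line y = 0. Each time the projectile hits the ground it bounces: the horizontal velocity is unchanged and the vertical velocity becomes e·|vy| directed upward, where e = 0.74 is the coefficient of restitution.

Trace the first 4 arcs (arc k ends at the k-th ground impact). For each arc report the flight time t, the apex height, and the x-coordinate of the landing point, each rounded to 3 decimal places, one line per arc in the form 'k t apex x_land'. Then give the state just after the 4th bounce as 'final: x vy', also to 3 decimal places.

1 3.799 24.314 14.703
2 3.264 13.314 27.333
3 2.415 7.291 36.680
4 1.787 3.993 43.596
final: 43.596 6.613

Arc 1: start y=11.610, vy=15.940 → t=3.799, apex=24.314, x_land=14.703, impact vy=-22.052
  bounce: vy ← 0.74·22.052 = 16.318
Arc 2: start y=0.000, vy=16.318 → t=3.264, apex=13.314, x_land=27.333, impact vy=-16.318
  bounce: vy ← 0.74·16.318 = 12.076
Arc 3: start y=0.000, vy=12.076 → t=2.415, apex=7.291, x_land=36.680, impact vy=-12.076
  bounce: vy ← 0.74·12.076 = 8.936
Arc 4: start y=0.000, vy=8.936 → t=1.787, apex=3.993, x_land=43.596, impact vy=-8.936
  bounce: vy ← 0.74·8.936 = 6.613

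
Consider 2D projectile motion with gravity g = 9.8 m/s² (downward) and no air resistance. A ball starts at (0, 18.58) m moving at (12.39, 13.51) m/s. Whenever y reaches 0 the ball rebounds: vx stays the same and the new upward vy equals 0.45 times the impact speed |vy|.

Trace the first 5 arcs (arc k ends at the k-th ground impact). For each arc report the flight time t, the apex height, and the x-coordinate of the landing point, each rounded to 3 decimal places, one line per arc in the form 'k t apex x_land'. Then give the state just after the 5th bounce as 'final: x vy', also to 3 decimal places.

Arc 1: start y=18.580, vy=13.510 → t=3.764, apex=27.892, x_land=46.641, impact vy=-23.381
  bounce: vy ← 0.45·23.381 = 10.522
Arc 2: start y=0.000, vy=10.522 → t=2.147, apex=5.648, x_land=73.246, impact vy=-10.522
  bounce: vy ← 0.45·10.522 = 4.735
Arc 3: start y=0.000, vy=4.735 → t=0.966, apex=1.144, x_land=85.218, impact vy=-4.735
  bounce: vy ← 0.45·4.735 = 2.131
Arc 4: start y=0.000, vy=2.131 → t=0.435, apex=0.232, x_land=90.605, impact vy=-2.131
  bounce: vy ← 0.45·2.131 = 0.959
Arc 5: start y=0.000, vy=0.959 → t=0.196, apex=0.047, x_land=93.030, impact vy=-0.959
  bounce: vy ← 0.45·0.959 = 0.431

1 3.764 27.892 46.641
2 2.147 5.648 73.246
3 0.966 1.144 85.218
4 0.435 0.232 90.605
5 0.196 0.047 93.030
final: 93.030 0.431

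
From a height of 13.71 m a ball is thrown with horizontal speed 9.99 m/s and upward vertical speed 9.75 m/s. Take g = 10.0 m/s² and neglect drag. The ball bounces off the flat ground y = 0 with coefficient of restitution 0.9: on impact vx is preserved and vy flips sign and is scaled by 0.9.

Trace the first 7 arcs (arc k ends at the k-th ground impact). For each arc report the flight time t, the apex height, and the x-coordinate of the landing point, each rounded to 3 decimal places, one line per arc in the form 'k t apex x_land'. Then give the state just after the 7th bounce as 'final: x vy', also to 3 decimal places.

1 2.897 18.463 28.937
2 3.459 14.955 63.492
3 3.113 12.114 94.591
4 2.802 9.812 122.580
5 2.522 7.948 147.770
6 2.269 6.438 170.442
7 2.042 5.215 190.846
final: 190.846 9.191

Arc 1: start y=13.710, vy=9.750 → t=2.897, apex=18.463, x_land=28.937, impact vy=-19.216
  bounce: vy ← 0.9·19.216 = 17.295
Arc 2: start y=0.000, vy=17.295 → t=3.459, apex=14.955, x_land=63.492, impact vy=-17.295
  bounce: vy ← 0.9·17.295 = 15.565
Arc 3: start y=0.000, vy=15.565 → t=3.113, apex=12.114, x_land=94.591, impact vy=-15.565
  bounce: vy ← 0.9·15.565 = 14.009
Arc 4: start y=0.000, vy=14.009 → t=2.802, apex=9.812, x_land=122.580, impact vy=-14.009
  bounce: vy ← 0.9·14.009 = 12.608
Arc 5: start y=0.000, vy=12.608 → t=2.522, apex=7.948, x_land=147.770, impact vy=-12.608
  bounce: vy ← 0.9·12.608 = 11.347
Arc 6: start y=0.000, vy=11.347 → t=2.269, apex=6.438, x_land=170.442, impact vy=-11.347
  bounce: vy ← 0.9·11.347 = 10.212
Arc 7: start y=0.000, vy=10.212 → t=2.042, apex=5.215, x_land=190.846, impact vy=-10.212
  bounce: vy ← 0.9·10.212 = 9.191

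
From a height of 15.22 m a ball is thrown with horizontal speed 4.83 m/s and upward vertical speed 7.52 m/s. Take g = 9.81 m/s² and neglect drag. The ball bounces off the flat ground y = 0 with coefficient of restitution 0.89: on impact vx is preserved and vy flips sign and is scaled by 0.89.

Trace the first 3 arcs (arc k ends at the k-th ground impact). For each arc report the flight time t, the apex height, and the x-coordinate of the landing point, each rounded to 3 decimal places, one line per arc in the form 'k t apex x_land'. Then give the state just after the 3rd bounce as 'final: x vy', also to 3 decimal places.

1 2.688 18.102 12.981
2 3.420 14.339 29.498
3 3.043 11.358 44.197
final: 44.197 13.286

Arc 1: start y=15.220, vy=7.520 → t=2.688, apex=18.102, x_land=12.981, impact vy=-18.846
  bounce: vy ← 0.89·18.846 = 16.773
Arc 2: start y=0.000, vy=16.773 → t=3.420, apex=14.339, x_land=29.498, impact vy=-16.773
  bounce: vy ← 0.89·16.773 = 14.928
Arc 3: start y=0.000, vy=14.928 → t=3.043, apex=11.358, x_land=44.197, impact vy=-14.928
  bounce: vy ← 0.89·14.928 = 13.286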